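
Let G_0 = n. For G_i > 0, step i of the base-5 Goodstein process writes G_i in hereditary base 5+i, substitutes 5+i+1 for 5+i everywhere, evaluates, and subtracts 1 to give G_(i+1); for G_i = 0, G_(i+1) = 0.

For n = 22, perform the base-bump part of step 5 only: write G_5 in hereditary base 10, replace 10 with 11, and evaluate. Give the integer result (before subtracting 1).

step 0: 22 = 4·5 + 2; sub 6 for 5: 4·6 + 2; = 26; G_1 = 26−1 = 25
step 1: 25 = 4·6 + 1; sub 7 for 6: 4·7 + 1; = 29; G_2 = 29−1 = 28
step 2: 28 = 4·7; sub 8 for 7: 4·8; = 32; G_3 = 32−1 = 31
step 3: 31 = 3·8 + 7; sub 9 for 8: 3·9 + 7; = 34; G_4 = 34−1 = 33
step 4: 33 = 3·9 + 6; sub 10 for 9: 3·10 + 6; = 36; G_5 = 36−1 = 35

38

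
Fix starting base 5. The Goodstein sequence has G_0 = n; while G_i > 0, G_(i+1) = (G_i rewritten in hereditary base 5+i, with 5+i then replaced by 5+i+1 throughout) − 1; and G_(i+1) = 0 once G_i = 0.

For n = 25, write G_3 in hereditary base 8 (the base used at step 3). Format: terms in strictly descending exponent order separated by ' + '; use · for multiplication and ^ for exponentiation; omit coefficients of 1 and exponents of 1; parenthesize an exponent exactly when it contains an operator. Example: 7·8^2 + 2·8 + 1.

5·8 + 3

[0] 25 ≡ 5^2 (base 5). Lift 6: 36. −1: 35.
[1] 35 ≡ 5·6 + 5 (base 6). Lift 7: 40. −1: 39.
[2] 39 ≡ 5·7 + 4 (base 7). Lift 8: 44. −1: 43.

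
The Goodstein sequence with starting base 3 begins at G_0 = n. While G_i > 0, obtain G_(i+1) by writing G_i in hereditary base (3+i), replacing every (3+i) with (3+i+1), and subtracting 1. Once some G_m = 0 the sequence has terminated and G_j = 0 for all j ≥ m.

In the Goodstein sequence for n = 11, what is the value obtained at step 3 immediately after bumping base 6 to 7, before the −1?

step 0: 11 = 3^2 + 2; sub 4 for 3: 4^2 + 2; = 18; G_1 = 18−1 = 17
step 1: 17 = 4^2 + 1; sub 5 for 4: 5^2 + 1; = 26; G_2 = 26−1 = 25
step 2: 25 = 5^2; sub 6 for 5: 6^2; = 36; G_3 = 36−1 = 35
step 3: 35 = 5·6 + 5; sub 7 for 6: 5·7 + 5; = 40; G_4 = 40−1 = 39

40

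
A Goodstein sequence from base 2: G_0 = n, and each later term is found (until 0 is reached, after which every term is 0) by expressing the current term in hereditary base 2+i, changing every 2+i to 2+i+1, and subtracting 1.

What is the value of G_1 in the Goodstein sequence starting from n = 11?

84

[0] 11 ≡ 2^(2 + 1) + 2 + 1 (base 2). Lift 3: 85. −1: 84.
[1] 84 ≡ 3^(3 + 1) + 3 (base 3). Lift 4: 1028. −1: 1027.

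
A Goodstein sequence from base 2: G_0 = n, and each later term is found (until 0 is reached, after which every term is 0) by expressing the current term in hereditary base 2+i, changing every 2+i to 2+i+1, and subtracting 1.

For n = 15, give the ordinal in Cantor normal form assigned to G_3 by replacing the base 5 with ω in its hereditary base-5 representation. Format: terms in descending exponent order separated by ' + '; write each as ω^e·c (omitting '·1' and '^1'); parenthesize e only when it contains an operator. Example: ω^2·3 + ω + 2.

ω^(ω + 1) + ω^ω + 2

G_0 = 15. HB_2(15) = 2^(2 + 1) + 2^2 + 2 + 1. Bump = 112. G_1 = 111.
G_1 = 111. HB_3(111) = 3^(3 + 1) + 3^3 + 3. Bump = 1284. G_2 = 1283.
G_2 = 1283. HB_4(1283) = 4^(4 + 1) + 4^4 + 3. Bump = 18753. G_3 = 18752.
G_3 = 18752. HB_5(18752) = 5^(5 + 1) + 5^5 + 2. Bump = 326594. G_4 = 326593.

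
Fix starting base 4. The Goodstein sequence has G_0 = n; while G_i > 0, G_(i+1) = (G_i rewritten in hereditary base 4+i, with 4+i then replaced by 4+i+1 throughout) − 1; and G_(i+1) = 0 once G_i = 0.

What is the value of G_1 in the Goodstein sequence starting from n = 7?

7

[0] 7 ≡ 4 + 3 (base 4). Lift 5: 8. −1: 7.
[1] 7 ≡ 5 + 2 (base 5). Lift 6: 8. −1: 7.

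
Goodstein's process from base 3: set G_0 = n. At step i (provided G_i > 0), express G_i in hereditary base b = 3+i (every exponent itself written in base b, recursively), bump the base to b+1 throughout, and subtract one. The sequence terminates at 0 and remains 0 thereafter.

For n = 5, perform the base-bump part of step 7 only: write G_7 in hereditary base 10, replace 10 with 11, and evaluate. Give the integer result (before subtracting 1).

G_0 = 5. HB_3(5) = 3 + 2. Bump = 6. G_1 = 5.
G_1 = 5. HB_4(5) = 4 + 1. Bump = 6. G_2 = 5.
G_2 = 5. HB_5(5) = 5. Bump = 6. G_3 = 5.
G_3 = 5. HB_6(5) = 5. Bump = 5. G_4 = 4.
G_4 = 4. HB_7(4) = 4. Bump = 4. G_5 = 3.
G_5 = 3. HB_8(3) = 3. Bump = 3. G_6 = 2.
G_6 = 2. HB_9(2) = 2. Bump = 2. G_7 = 1.
G_7 = 1. HB_10(1) = 1. Bump = 1. G_8 = 0.

1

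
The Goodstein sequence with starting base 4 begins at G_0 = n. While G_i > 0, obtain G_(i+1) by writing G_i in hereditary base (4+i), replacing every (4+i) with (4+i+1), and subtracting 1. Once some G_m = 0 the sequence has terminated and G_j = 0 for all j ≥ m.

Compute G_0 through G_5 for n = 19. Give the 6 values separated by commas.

19, 27, 37, 49, 63, 69

(0) 19|_4 = 4^2 + 3 ↦ 5^2 + 3|_5 = 28 ⇒ 27
(1) 27|_5 = 5^2 + 2 ↦ 6^2 + 2|_6 = 38 ⇒ 37
(2) 37|_6 = 6^2 + 1 ↦ 7^2 + 1|_7 = 50 ⇒ 49
(3) 49|_7 = 7^2 ↦ 8^2|_8 = 64 ⇒ 63
(4) 63|_8 = 7·8 + 7 ↦ 7·9 + 7|_9 = 70 ⇒ 69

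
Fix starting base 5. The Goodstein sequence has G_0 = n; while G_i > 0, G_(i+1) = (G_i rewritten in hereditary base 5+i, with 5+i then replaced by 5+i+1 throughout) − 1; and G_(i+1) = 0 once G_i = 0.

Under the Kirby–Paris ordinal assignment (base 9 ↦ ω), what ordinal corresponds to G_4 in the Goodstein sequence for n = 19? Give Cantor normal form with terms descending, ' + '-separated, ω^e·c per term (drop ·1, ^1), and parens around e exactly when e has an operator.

G_0 = 19. HB_5(19) = 3·5 + 4. Bump = 22. G_1 = 21.
G_1 = 21. HB_6(21) = 3·6 + 3. Bump = 24. G_2 = 23.
G_2 = 23. HB_7(23) = 3·7 + 2. Bump = 26. G_3 = 25.
G_3 = 25. HB_8(25) = 3·8 + 1. Bump = 28. G_4 = 27.
G_4 = 27. HB_9(27) = 3·9. Bump = 30. G_5 = 29.

ω·3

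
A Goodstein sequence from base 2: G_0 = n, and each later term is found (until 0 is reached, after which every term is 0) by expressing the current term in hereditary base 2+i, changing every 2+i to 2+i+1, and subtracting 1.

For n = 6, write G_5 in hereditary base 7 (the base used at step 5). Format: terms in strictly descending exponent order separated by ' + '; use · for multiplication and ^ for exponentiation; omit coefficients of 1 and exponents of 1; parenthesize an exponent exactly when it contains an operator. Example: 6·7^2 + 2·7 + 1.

step 0: 6 = 2^2 + 2; sub 3 for 2: 3^3 + 3; = 30; G_1 = 30−1 = 29
step 1: 29 = 3^3 + 2; sub 4 for 3: 4^4 + 2; = 258; G_2 = 258−1 = 257
step 2: 257 = 4^4 + 1; sub 5 for 4: 5^5 + 1; = 3126; G_3 = 3126−1 = 3125
step 3: 3125 = 5^5; sub 6 for 5: 6^6; = 46656; G_4 = 46656−1 = 46655
step 4: 46655 = 5·6^5 + 5·6^4 + 5·6^3 + 5·6^2 + 5·6 + 5; sub 7 for 6: 5·7^5 + 5·7^4 + 5·7^3 + 5·7^2 + 5·7 + 5; = 98040; G_5 = 98040−1 = 98039
step 5: 98039 = 5·7^5 + 5·7^4 + 5·7^3 + 5·7^2 + 5·7 + 4; sub 8 for 7: 5·8^5 + 5·8^4 + 5·8^3 + 5·8^2 + 5·8 + 4; = 187244; G_6 = 187244−1 = 187243

5·7^5 + 5·7^4 + 5·7^3 + 5·7^2 + 5·7 + 4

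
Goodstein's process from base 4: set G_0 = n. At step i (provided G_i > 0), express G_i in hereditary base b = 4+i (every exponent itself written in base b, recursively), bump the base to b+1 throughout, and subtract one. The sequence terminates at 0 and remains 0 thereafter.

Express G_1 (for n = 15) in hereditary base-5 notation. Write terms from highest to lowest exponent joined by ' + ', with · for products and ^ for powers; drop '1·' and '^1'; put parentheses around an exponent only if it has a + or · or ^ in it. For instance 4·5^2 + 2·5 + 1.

3·5 + 2

(0) 15|_4 = 3·4 + 3 ↦ 3·5 + 3|_5 = 18 ⇒ 17
(1) 17|_5 = 3·5 + 2 ↦ 3·6 + 2|_6 = 20 ⇒ 19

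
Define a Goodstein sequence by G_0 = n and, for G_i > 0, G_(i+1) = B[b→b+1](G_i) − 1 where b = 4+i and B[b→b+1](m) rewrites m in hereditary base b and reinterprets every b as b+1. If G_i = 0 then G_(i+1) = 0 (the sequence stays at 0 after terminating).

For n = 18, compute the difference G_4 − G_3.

G_0=18  [base 4] 4^2 + 2  →[4↦5]→  5^2 + 2 = 27  −1 ⇒ G_1=26
G_1=26  [base 5] 5^2 + 1  →[5↦6]→  6^2 + 1 = 37  −1 ⇒ G_2=36
G_2=36  [base 6] 6^2  →[6↦7]→  7^2 = 49  −1 ⇒ G_3=48
G_3=48  [base 7] 6·7 + 6  →[7↦8]→  6·8 + 6 = 54  −1 ⇒ G_4=53

5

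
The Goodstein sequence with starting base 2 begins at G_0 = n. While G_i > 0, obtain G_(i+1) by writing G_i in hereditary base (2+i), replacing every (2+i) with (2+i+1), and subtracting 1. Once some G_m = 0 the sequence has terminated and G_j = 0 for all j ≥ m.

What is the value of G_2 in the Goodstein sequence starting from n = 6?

257

(0) 6|_2 = 2^2 + 2 ↦ 3^3 + 3|_3 = 30 ⇒ 29
(1) 29|_3 = 3^3 + 2 ↦ 4^4 + 2|_4 = 258 ⇒ 257
(2) 257|_4 = 4^4 + 1 ↦ 5^5 + 1|_5 = 3126 ⇒ 3125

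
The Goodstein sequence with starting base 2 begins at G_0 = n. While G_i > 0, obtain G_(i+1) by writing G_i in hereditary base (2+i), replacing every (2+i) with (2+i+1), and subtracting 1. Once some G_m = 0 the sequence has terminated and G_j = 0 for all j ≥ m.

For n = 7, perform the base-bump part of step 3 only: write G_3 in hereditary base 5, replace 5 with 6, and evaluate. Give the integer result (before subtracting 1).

46658

G_0 = 7. HB_2(7) = 2^2 + 2 + 1. Bump = 31. G_1 = 30.
G_1 = 30. HB_3(30) = 3^3 + 3. Bump = 260. G_2 = 259.
G_2 = 259. HB_4(259) = 4^4 + 3. Bump = 3128. G_3 = 3127.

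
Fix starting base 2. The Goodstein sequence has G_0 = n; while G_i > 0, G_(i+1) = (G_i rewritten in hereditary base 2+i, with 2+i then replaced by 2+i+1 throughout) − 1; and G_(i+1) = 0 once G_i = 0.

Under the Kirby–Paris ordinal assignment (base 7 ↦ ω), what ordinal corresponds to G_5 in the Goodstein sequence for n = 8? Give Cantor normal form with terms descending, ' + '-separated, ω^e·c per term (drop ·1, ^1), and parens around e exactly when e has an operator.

G_0 = 8. HB_2(8) = 2^(2 + 1). Bump = 81. G_1 = 80.
G_1 = 80. HB_3(80) = 2·3^3 + 2·3^2 + 2·3 + 2. Bump = 554. G_2 = 553.
G_2 = 553. HB_4(553) = 2·4^4 + 2·4^2 + 2·4 + 1. Bump = 6311. G_3 = 6310.
G_3 = 6310. HB_5(6310) = 2·5^5 + 2·5^2 + 2·5. Bump = 93396. G_4 = 93395.
G_4 = 93395. HB_6(93395) = 2·6^6 + 2·6^2 + 6 + 5. Bump = 1647196. G_5 = 1647195.
G_5 = 1647195. HB_7(1647195) = 2·7^7 + 2·7^2 + 7 + 4. Bump = 33554572. G_6 = 33554571.

ω^ω·2 + ω^2·2 + ω + 4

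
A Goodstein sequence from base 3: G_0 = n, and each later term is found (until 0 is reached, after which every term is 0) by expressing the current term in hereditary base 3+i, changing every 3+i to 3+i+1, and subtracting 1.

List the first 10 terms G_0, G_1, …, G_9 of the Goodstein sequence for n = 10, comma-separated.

i=0: 10 = 3^2 + 1 (b=3); 3→4: 4^2 + 1 = 17; 17−1 = 16
i=1: 16 = 4^2 (b=4); 4→5: 5^2 = 25; 25−1 = 24
i=2: 24 = 4·5 + 4 (b=5); 5→6: 4·6 + 4 = 28; 28−1 = 27
i=3: 27 = 4·6 + 3 (b=6); 6→7: 4·7 + 3 = 31; 31−1 = 30
i=4: 30 = 4·7 + 2 (b=7); 7→8: 4·8 + 2 = 34; 34−1 = 33
i=5: 33 = 4·8 + 1 (b=8); 8→9: 4·9 + 1 = 37; 37−1 = 36
i=6: 36 = 4·9 (b=9); 9→10: 4·10 = 40; 40−1 = 39
i=7: 39 = 3·10 + 9 (b=10); 10→11: 3·11 + 9 = 42; 42−1 = 41
i=8: 41 = 3·11 + 8 (b=11); 11→12: 3·12 + 8 = 44; 44−1 = 43

10, 16, 24, 27, 30, 33, 36, 39, 41, 43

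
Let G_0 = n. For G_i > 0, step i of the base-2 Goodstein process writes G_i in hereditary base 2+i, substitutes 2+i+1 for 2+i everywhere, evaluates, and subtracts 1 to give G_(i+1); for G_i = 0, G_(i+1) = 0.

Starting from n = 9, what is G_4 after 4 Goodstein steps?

base 2: 9 = 2^(2 + 1) + 1; at 3: 3^(3 + 1) + 1 = 82; next = 81
base 3: 81 = 3^(3 + 1); at 4: 4^(4 + 1) = 1024; next = 1023
base 4: 1023 = 3·4^4 + 3·4^3 + 3·4^2 + 3·4 + 3; at 5: 3·5^5 + 3·5^3 + 3·5^2 + 3·5 + 3 = 9843; next = 9842
base 5: 9842 = 3·5^5 + 3·5^3 + 3·5^2 + 3·5 + 2; at 6: 3·6^6 + 3·6^3 + 3·6^2 + 3·6 + 2 = 140744; next = 140743
base 6: 140743 = 3·6^6 + 3·6^3 + 3·6^2 + 3·6 + 1; at 7: 3·7^7 + 3·7^3 + 3·7^2 + 3·7 + 1 = 2471827; next = 2471826

140743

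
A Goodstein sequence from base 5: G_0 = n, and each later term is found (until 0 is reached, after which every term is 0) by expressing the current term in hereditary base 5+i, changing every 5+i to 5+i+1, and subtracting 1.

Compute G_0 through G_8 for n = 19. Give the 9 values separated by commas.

19, 21, 23, 25, 27, 29, 30, 31, 32

G_0 = 19. HB_5(19) = 3·5 + 4. Bump = 22. G_1 = 21.
G_1 = 21. HB_6(21) = 3·6 + 3. Bump = 24. G_2 = 23.
G_2 = 23. HB_7(23) = 3·7 + 2. Bump = 26. G_3 = 25.
G_3 = 25. HB_8(25) = 3·8 + 1. Bump = 28. G_4 = 27.
G_4 = 27. HB_9(27) = 3·9. Bump = 30. G_5 = 29.
G_5 = 29. HB_10(29) = 2·10 + 9. Bump = 31. G_6 = 30.
G_6 = 30. HB_11(30) = 2·11 + 8. Bump = 32. G_7 = 31.
G_7 = 31. HB_12(31) = 2·12 + 7. Bump = 33. G_8 = 32.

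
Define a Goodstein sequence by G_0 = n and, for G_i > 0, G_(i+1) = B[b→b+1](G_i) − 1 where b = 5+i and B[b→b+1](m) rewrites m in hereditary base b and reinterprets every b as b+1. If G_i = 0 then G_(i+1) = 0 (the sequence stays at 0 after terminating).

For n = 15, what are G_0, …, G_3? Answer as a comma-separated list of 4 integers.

G_0=15  [base 5] 3·5  →[5↦6]→  3·6 = 18  −1 ⇒ G_1=17
G_1=17  [base 6] 2·6 + 5  →[6↦7]→  2·7 + 5 = 19  −1 ⇒ G_2=18
G_2=18  [base 7] 2·7 + 4  →[7↦8]→  2·8 + 4 = 20  −1 ⇒ G_3=19

15, 17, 18, 19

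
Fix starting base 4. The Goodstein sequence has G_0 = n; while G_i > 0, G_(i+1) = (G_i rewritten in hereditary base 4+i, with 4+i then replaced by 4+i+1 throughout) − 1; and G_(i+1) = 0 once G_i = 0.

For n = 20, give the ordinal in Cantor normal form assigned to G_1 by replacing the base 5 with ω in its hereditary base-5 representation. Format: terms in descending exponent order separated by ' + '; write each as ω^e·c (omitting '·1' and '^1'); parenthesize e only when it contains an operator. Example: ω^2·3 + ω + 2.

ω^2 + 4

G_0 = 20. HB_4(20) = 4^2 + 4. Bump = 30. G_1 = 29.
G_1 = 29. HB_5(29) = 5^2 + 4. Bump = 40. G_2 = 39.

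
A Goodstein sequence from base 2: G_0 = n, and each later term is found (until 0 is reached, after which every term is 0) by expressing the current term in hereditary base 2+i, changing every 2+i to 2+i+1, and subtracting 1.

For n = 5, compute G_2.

255

5 —HB2→ 2^2 + 1 —bump→ 3^3 + 1 = 28 —(−1)→ 27
27 —HB3→ 3^3 —bump→ 4^4 = 256 —(−1)→ 255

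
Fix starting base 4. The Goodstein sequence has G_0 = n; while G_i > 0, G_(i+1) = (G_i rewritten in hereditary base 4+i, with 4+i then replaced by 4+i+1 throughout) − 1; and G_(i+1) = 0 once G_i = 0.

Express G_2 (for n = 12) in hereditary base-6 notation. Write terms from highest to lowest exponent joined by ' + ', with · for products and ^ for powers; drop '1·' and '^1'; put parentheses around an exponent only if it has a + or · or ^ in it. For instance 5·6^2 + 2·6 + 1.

2·6 + 3

12 —HB4→ 3·4 —bump→ 3·5 = 15 —(−1)→ 14
14 —HB5→ 2·5 + 4 —bump→ 2·6 + 4 = 16 —(−1)→ 15
15 —HB6→ 2·6 + 3 —bump→ 2·7 + 3 = 17 —(−1)→ 16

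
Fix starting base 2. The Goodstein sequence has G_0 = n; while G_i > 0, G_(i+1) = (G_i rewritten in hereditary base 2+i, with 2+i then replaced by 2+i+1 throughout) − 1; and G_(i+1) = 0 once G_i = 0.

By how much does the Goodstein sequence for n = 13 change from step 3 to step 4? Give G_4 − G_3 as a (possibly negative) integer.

[0] 13 ≡ 2^(2 + 1) + 2^2 + 1 (base 2). Lift 3: 109. −1: 108.
[1] 108 ≡ 3^(3 + 1) + 3^3 (base 3). Lift 4: 1280. −1: 1279.
[2] 1279 ≡ 4^(4 + 1) + 3·4^3 + 3·4^2 + 3·4 + 3 (base 4). Lift 5: 16093. −1: 16092.
[3] 16092 ≡ 5^(5 + 1) + 3·5^3 + 3·5^2 + 3·5 + 2 (base 5). Lift 6: 280712. −1: 280711.

264619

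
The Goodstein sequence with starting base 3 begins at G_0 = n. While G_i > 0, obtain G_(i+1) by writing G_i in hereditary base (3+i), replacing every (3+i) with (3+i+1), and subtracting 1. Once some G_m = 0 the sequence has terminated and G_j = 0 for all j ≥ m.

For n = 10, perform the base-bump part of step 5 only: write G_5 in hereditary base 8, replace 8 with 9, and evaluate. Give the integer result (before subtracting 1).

i=0: 10 = 3^2 + 1 (b=3); 3→4: 4^2 + 1 = 17; 17−1 = 16
i=1: 16 = 4^2 (b=4); 4→5: 5^2 = 25; 25−1 = 24
i=2: 24 = 4·5 + 4 (b=5); 5→6: 4·6 + 4 = 28; 28−1 = 27
i=3: 27 = 4·6 + 3 (b=6); 6→7: 4·7 + 3 = 31; 31−1 = 30
i=4: 30 = 4·7 + 2 (b=7); 7→8: 4·8 + 2 = 34; 34−1 = 33

37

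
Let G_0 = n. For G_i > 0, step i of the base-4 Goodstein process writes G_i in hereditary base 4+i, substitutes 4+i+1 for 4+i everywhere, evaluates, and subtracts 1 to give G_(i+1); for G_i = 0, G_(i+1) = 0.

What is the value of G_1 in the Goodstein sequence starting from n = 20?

G_0=20  [base 4] 4^2 + 4  →[4↦5]→  5^2 + 5 = 30  −1 ⇒ G_1=29
G_1=29  [base 5] 5^2 + 4  →[5↦6]→  6^2 + 4 = 40  −1 ⇒ G_2=39

29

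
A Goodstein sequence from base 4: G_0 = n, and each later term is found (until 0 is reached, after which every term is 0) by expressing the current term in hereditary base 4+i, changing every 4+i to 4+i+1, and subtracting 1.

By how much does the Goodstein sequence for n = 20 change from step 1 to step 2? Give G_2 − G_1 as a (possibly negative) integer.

10

[0] 20 ≡ 4^2 + 4 (base 4). Lift 5: 30. −1: 29.
[1] 29 ≡ 5^2 + 4 (base 5). Lift 6: 40. −1: 39.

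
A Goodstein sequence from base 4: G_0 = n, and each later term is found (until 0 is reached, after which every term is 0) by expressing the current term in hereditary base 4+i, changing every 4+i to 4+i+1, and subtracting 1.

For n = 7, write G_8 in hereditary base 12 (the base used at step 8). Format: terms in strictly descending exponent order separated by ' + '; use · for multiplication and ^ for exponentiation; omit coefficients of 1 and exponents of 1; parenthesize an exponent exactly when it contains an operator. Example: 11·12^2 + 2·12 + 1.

step 0: 7 = 4 + 3; sub 5 for 4: 5 + 3; = 8; G_1 = 8−1 = 7
step 1: 7 = 5 + 2; sub 6 for 5: 6 + 2; = 8; G_2 = 8−1 = 7
step 2: 7 = 6 + 1; sub 7 for 6: 7 + 1; = 8; G_3 = 8−1 = 7
step 3: 7 = 7; sub 8 for 7: 8; = 8; G_4 = 8−1 = 7
step 4: 7 = 7; sub 9 for 8: 7; = 7; G_5 = 7−1 = 6
step 5: 6 = 6; sub 10 for 9: 6; = 6; G_6 = 6−1 = 5
step 6: 5 = 5; sub 11 for 10: 5; = 5; G_7 = 5−1 = 4
step 7: 4 = 4; sub 12 for 11: 4; = 4; G_8 = 4−1 = 3
step 8: 3 = 3; sub 13 for 12: 3; = 3; G_9 = 3−1 = 2

3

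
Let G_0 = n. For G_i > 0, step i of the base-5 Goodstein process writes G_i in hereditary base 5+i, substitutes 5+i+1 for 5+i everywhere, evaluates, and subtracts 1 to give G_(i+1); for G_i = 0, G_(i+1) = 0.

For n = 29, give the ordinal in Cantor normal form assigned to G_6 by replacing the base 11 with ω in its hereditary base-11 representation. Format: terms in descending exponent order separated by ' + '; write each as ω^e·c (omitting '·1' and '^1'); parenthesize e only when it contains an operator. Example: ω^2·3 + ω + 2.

29 —HB5→ 5^2 + 4 —bump→ 6^2 + 4 = 40 —(−1)→ 39
39 —HB6→ 6^2 + 3 —bump→ 7^2 + 3 = 52 —(−1)→ 51
51 —HB7→ 7^2 + 2 —bump→ 8^2 + 2 = 66 —(−1)→ 65
65 —HB8→ 8^2 + 1 —bump→ 9^2 + 1 = 82 —(−1)→ 81
81 —HB9→ 9^2 —bump→ 10^2 = 100 —(−1)→ 99
99 —HB10→ 9·10 + 9 —bump→ 9·11 + 9 = 108 —(−1)→ 107
107 —HB11→ 9·11 + 8 —bump→ 9·12 + 8 = 116 —(−1)→ 115

ω·9 + 8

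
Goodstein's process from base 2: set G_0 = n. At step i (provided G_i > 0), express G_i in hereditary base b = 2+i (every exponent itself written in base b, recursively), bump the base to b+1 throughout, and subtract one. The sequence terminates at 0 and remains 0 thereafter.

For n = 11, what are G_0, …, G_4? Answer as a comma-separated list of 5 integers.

11, 84, 1027, 15627, 279937

G_0=11  [base 2] 2^(2 + 1) + 2 + 1  →[2↦3]→  3^(3 + 1) + 3 + 1 = 85  −1 ⇒ G_1=84
G_1=84  [base 3] 3^(3 + 1) + 3  →[3↦4]→  4^(4 + 1) + 4 = 1028  −1 ⇒ G_2=1027
G_2=1027  [base 4] 4^(4 + 1) + 3  →[4↦5]→  5^(5 + 1) + 3 = 15628  −1 ⇒ G_3=15627
G_3=15627  [base 5] 5^(5 + 1) + 2  →[5↦6]→  6^(6 + 1) + 2 = 279938  −1 ⇒ G_4=279937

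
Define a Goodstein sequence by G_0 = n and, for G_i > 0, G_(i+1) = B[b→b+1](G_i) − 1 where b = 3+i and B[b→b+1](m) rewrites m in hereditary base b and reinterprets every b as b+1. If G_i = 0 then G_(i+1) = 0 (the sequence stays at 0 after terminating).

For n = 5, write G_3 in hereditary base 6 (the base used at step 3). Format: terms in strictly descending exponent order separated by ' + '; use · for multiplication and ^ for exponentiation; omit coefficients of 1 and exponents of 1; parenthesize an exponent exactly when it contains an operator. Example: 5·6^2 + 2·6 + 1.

step 0: 5 = 3 + 2; sub 4 for 3: 4 + 2; = 6; G_1 = 6−1 = 5
step 1: 5 = 4 + 1; sub 5 for 4: 5 + 1; = 6; G_2 = 6−1 = 5
step 2: 5 = 5; sub 6 for 5: 6; = 6; G_3 = 6−1 = 5
step 3: 5 = 5; sub 7 for 6: 5; = 5; G_4 = 5−1 = 4

5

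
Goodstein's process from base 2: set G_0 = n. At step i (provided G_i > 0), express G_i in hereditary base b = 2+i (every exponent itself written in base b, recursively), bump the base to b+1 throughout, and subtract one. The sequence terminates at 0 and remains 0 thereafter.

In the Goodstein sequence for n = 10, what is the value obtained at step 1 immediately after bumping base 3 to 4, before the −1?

G_0=10  [base 2] 2^(2 + 1) + 2  →[2↦3]→  3^(3 + 1) + 3 = 84  −1 ⇒ G_1=83
G_1=83  [base 3] 3^(3 + 1) + 2  →[3↦4]→  4^(4 + 1) + 2 = 1026  −1 ⇒ G_2=1025

1026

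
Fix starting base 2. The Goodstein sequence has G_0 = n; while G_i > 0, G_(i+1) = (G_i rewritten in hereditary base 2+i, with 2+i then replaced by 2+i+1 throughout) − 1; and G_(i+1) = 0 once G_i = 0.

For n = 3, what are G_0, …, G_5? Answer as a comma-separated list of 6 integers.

base 2: 3 = 2 + 1; at 3: 3 + 1 = 4; next = 3
base 3: 3 = 3; at 4: 4 = 4; next = 3
base 4: 3 = 3; at 5: 3 = 3; next = 2
base 5: 2 = 2; at 6: 2 = 2; next = 1
base 6: 1 = 1; at 7: 1 = 1; next = 0

3, 3, 3, 2, 1, 0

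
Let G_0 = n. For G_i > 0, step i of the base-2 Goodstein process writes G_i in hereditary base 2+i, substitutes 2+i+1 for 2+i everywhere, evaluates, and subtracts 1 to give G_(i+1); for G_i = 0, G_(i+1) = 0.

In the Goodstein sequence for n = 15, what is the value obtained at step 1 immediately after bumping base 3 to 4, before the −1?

15 —HB2→ 2^(2 + 1) + 2^2 + 2 + 1 —bump→ 3^(3 + 1) + 3^3 + 3 + 1 = 112 —(−1)→ 111
111 —HB3→ 3^(3 + 1) + 3^3 + 3 —bump→ 4^(4 + 1) + 4^4 + 4 = 1284 —(−1)→ 1283

1284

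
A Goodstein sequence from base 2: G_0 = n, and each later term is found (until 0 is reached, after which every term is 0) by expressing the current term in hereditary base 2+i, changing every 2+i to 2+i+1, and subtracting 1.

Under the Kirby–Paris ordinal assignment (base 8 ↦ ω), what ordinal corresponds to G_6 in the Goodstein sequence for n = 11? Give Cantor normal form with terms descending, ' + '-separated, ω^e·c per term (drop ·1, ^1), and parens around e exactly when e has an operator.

base 2: 11 = 2^(2 + 1) + 2 + 1; at 3: 3^(3 + 1) + 3 + 1 = 85; next = 84
base 3: 84 = 3^(3 + 1) + 3; at 4: 4^(4 + 1) + 4 = 1028; next = 1027
base 4: 1027 = 4^(4 + 1) + 3; at 5: 5^(5 + 1) + 3 = 15628; next = 15627
base 5: 15627 = 5^(5 + 1) + 2; at 6: 6^(6 + 1) + 2 = 279938; next = 279937
base 6: 279937 = 6^(6 + 1) + 1; at 7: 7^(7 + 1) + 1 = 5764802; next = 5764801
base 7: 5764801 = 7^(7 + 1); at 8: 8^(8 + 1) = 134217728; next = 134217727

ω^ω·7 + ω^7·7 + ω^6·7 + ω^5·7 + ω^4·7 + ω^3·7 + ω^2·7 + ω·7 + 7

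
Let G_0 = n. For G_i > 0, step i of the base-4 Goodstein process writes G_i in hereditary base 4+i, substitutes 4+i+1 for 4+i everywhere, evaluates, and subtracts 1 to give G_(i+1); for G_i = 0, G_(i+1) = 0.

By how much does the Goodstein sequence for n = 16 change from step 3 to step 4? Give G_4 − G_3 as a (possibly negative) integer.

3

base 4: 16 = 4^2; at 5: 5^2 = 25; next = 24
base 5: 24 = 4·5 + 4; at 6: 4·6 + 4 = 28; next = 27
base 6: 27 = 4·6 + 3; at 7: 4·7 + 3 = 31; next = 30
base 7: 30 = 4·7 + 2; at 8: 4·8 + 2 = 34; next = 33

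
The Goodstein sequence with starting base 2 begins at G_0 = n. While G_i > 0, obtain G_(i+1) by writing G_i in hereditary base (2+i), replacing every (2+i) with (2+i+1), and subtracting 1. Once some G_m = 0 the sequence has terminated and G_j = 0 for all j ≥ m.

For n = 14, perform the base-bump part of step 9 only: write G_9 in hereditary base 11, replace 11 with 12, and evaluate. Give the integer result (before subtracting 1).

106993206736332

base 2: 14 = 2^(2 + 1) + 2^2 + 2; at 3: 3^(3 + 1) + 3^3 + 3 = 111; next = 110
base 3: 110 = 3^(3 + 1) + 3^3 + 2; at 4: 4^(4 + 1) + 4^4 + 2 = 1282; next = 1281
base 4: 1281 = 4^(4 + 1) + 4^4 + 1; at 5: 5^(5 + 1) + 5^5 + 1 = 18751; next = 18750
base 5: 18750 = 5^(5 + 1) + 5^5; at 6: 6^(6 + 1) + 6^6 = 326592; next = 326591
base 6: 326591 = 6^(6 + 1) + 5·6^5 + 5·6^4 + 5·6^3 + 5·6^2 + 5·6 + 5; at 7: 7^(7 + 1) + 5·7^5 + 5·7^4 + 5·7^3 + 5·7^2 + 5·7 + 5 = 5862841; next = 5862840
base 7: 5862840 = 7^(7 + 1) + 5·7^5 + 5·7^4 + 5·7^3 + 5·7^2 + 5·7 + 4; at 8: 8^(8 + 1) + 5·8^5 + 5·8^4 + 5·8^3 + 5·8^2 + 5·8 + 4 = 134404972; next = 134404971
base 8: 134404971 = 8^(8 + 1) + 5·8^5 + 5·8^4 + 5·8^3 + 5·8^2 + 5·8 + 3; at 9: 9^(9 + 1) + 5·9^5 + 5·9^4 + 5·9^3 + 5·9^2 + 5·9 + 3 = 3487116549; next = 3487116548
base 9: 3487116548 = 9^(9 + 1) + 5·9^5 + 5·9^4 + 5·9^3 + 5·9^2 + 5·9 + 2; at 10: 10^(10 + 1) + 5·10^5 + 5·10^4 + 5·10^3 + 5·10^2 + 5·10 + 2 = 100000555552; next = 100000555551
base 10: 100000555551 = 10^(10 + 1) + 5·10^5 + 5·10^4 + 5·10^3 + 5·10^2 + 5·10 + 1; at 11: 11^(11 + 1) + 5·11^5 + 5·11^4 + 5·11^3 + 5·11^2 + 5·11 + 1 = 3138429262497; next = 3138429262496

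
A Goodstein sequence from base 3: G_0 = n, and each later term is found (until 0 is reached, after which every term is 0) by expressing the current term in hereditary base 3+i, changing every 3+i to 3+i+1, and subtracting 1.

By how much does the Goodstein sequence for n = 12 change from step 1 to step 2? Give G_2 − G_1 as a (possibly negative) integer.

i=0: 12 = 3^2 + 3 (b=3); 3→4: 4^2 + 4 = 20; 20−1 = 19
i=1: 19 = 4^2 + 3 (b=4); 4→5: 5^2 + 3 = 28; 28−1 = 27

8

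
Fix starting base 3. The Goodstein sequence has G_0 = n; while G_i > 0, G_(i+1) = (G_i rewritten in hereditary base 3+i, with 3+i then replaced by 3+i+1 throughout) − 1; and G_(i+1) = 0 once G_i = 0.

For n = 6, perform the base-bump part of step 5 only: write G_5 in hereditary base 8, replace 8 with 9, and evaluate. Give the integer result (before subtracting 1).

step 0: 6 = 2·3; sub 4 for 3: 2·4; = 8; G_1 = 8−1 = 7
step 1: 7 = 4 + 3; sub 5 for 4: 5 + 3; = 8; G_2 = 8−1 = 7
step 2: 7 = 5 + 2; sub 6 for 5: 6 + 2; = 8; G_3 = 8−1 = 7
step 3: 7 = 6 + 1; sub 7 for 6: 7 + 1; = 8; G_4 = 8−1 = 7
step 4: 7 = 7; sub 8 for 7: 8; = 8; G_5 = 8−1 = 7
step 5: 7 = 7; sub 9 for 8: 7; = 7; G_6 = 7−1 = 6

7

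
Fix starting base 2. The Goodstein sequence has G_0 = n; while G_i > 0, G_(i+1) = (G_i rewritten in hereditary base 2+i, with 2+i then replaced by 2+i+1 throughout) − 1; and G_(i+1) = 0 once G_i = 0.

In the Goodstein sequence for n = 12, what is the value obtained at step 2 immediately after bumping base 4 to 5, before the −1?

step 0: 12 = 2^(2 + 1) + 2^2; sub 3 for 2: 3^(3 + 1) + 3^3; = 108; G_1 = 108−1 = 107
step 1: 107 = 3^(3 + 1) + 2·3^2 + 2·3 + 2; sub 4 for 3: 4^(4 + 1) + 2·4^2 + 2·4 + 2; = 1066; G_2 = 1066−1 = 1065
step 2: 1065 = 4^(4 + 1) + 2·4^2 + 2·4 + 1; sub 5 for 4: 5^(5 + 1) + 2·5^2 + 2·5 + 1; = 15686; G_3 = 15686−1 = 15685

15686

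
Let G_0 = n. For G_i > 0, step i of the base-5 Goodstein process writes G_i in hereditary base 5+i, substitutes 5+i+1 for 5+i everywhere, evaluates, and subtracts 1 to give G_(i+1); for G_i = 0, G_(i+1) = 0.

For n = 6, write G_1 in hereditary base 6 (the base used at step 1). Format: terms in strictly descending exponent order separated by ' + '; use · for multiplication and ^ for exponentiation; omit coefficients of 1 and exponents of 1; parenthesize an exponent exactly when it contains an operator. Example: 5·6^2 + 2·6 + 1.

G_0=6  [base 5] 5 + 1  →[5↦6]→  6 + 1 = 7  −1 ⇒ G_1=6
G_1=6  [base 6] 6  →[6↦7]→  7 = 7  −1 ⇒ G_2=6

6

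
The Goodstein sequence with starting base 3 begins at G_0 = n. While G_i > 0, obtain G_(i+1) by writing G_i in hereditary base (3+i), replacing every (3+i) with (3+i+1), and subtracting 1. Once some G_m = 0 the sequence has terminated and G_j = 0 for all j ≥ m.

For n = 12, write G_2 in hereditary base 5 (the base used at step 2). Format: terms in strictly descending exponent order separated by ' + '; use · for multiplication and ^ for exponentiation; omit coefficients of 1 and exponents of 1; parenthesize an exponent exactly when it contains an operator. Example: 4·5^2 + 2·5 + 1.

5^2 + 2

[0] 12 ≡ 3^2 + 3 (base 3). Lift 4: 20. −1: 19.
[1] 19 ≡ 4^2 + 3 (base 4). Lift 5: 28. −1: 27.
[2] 27 ≡ 5^2 + 2 (base 5). Lift 6: 38. −1: 37.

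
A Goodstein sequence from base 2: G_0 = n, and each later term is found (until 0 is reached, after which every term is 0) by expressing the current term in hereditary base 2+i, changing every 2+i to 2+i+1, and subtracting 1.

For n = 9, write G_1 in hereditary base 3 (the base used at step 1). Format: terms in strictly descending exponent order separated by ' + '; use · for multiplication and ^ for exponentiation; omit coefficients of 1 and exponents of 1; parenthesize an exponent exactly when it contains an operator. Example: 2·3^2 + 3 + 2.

3^(3 + 1)

base 2: 9 = 2^(2 + 1) + 1; at 3: 3^(3 + 1) + 1 = 82; next = 81
base 3: 81 = 3^(3 + 1); at 4: 4^(4 + 1) = 1024; next = 1023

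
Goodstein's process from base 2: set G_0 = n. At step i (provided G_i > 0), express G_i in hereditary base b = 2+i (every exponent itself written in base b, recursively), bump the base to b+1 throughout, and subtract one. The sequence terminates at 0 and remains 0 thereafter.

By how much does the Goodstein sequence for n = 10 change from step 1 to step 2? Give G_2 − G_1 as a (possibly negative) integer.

942

(0) 10|_2 = 2^(2 + 1) + 2 ↦ 3^(3 + 1) + 3|_3 = 84 ⇒ 83
(1) 83|_3 = 3^(3 + 1) + 2 ↦ 4^(4 + 1) + 2|_4 = 1026 ⇒ 1025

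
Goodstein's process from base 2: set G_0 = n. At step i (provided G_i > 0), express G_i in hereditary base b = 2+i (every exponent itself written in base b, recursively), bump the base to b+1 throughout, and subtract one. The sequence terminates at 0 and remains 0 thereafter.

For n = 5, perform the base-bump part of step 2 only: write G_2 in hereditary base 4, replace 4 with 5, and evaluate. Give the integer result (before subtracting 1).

step 0: 5 = 2^2 + 1; sub 3 for 2: 3^3 + 1; = 28; G_1 = 28−1 = 27
step 1: 27 = 3^3; sub 4 for 3: 4^4; = 256; G_2 = 256−1 = 255

468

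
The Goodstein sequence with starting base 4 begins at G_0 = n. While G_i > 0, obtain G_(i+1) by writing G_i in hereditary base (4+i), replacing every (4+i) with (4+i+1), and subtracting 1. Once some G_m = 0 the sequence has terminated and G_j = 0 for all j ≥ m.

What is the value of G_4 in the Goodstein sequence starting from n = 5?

3

step 0: 5 = 4 + 1; sub 5 for 4: 5 + 1; = 6; G_1 = 6−1 = 5
step 1: 5 = 5; sub 6 for 5: 6; = 6; G_2 = 6−1 = 5
step 2: 5 = 5; sub 7 for 6: 5; = 5; G_3 = 5−1 = 4
step 3: 4 = 4; sub 8 for 7: 4; = 4; G_4 = 4−1 = 3
step 4: 3 = 3; sub 9 for 8: 3; = 3; G_5 = 3−1 = 2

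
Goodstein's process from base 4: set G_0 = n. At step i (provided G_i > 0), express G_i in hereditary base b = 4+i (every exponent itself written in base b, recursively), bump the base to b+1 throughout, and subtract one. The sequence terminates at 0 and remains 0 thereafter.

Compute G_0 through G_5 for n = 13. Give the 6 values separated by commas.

13, 15, 17, 18, 19, 20

(0) 13|_4 = 3·4 + 1 ↦ 3·5 + 1|_5 = 16 ⇒ 15
(1) 15|_5 = 3·5 ↦ 3·6|_6 = 18 ⇒ 17
(2) 17|_6 = 2·6 + 5 ↦ 2·7 + 5|_7 = 19 ⇒ 18
(3) 18|_7 = 2·7 + 4 ↦ 2·8 + 4|_8 = 20 ⇒ 19
(4) 19|_8 = 2·8 + 3 ↦ 2·9 + 3|_9 = 21 ⇒ 20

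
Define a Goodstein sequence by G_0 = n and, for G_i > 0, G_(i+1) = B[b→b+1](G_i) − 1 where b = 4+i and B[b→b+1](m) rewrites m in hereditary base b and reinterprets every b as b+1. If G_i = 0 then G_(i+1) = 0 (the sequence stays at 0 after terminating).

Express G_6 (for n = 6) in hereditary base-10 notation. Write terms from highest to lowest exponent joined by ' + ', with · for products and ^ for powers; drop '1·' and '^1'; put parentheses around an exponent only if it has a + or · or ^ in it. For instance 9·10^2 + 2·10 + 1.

i=0: 6 = 4 + 2 (b=4); 4→5: 5 + 2 = 7; 7−1 = 6
i=1: 6 = 5 + 1 (b=5); 5→6: 6 + 1 = 7; 7−1 = 6
i=2: 6 = 6 (b=6); 6→7: 7 = 7; 7−1 = 6
i=3: 6 = 6 (b=7); 7→8: 6 = 6; 6−1 = 5
i=4: 5 = 5 (b=8); 8→9: 5 = 5; 5−1 = 4
i=5: 4 = 4 (b=9); 9→10: 4 = 4; 4−1 = 3
i=6: 3 = 3 (b=10); 10→11: 3 = 3; 3−1 = 2

3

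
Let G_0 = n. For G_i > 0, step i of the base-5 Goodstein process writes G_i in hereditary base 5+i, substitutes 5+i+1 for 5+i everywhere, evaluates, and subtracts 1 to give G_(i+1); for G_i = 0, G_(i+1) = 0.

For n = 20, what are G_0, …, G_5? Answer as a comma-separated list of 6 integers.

G_0=20  [base 5] 4·5  →[5↦6]→  4·6 = 24  −1 ⇒ G_1=23
G_1=23  [base 6] 3·6 + 5  →[6↦7]→  3·7 + 5 = 26  −1 ⇒ G_2=25
G_2=25  [base 7] 3·7 + 4  →[7↦8]→  3·8 + 4 = 28  −1 ⇒ G_3=27
G_3=27  [base 8] 3·8 + 3  →[8↦9]→  3·9 + 3 = 30  −1 ⇒ G_4=29
G_4=29  [base 9] 3·9 + 2  →[9↦10]→  3·10 + 2 = 32  −1 ⇒ G_5=31

20, 23, 25, 27, 29, 31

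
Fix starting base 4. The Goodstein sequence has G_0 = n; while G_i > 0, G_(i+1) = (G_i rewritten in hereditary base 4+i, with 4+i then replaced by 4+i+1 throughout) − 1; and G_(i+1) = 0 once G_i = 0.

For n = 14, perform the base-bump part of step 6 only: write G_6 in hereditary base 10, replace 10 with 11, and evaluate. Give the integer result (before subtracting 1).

25

base 4: 14 = 3·4 + 2; at 5: 3·5 + 2 = 17; next = 16
base 5: 16 = 3·5 + 1; at 6: 3·6 + 1 = 19; next = 18
base 6: 18 = 3·6; at 7: 3·7 = 21; next = 20
base 7: 20 = 2·7 + 6; at 8: 2·8 + 6 = 22; next = 21
base 8: 21 = 2·8 + 5; at 9: 2·9 + 5 = 23; next = 22
base 9: 22 = 2·9 + 4; at 10: 2·10 + 4 = 24; next = 23
base 10: 23 = 2·10 + 3; at 11: 2·11 + 3 = 25; next = 24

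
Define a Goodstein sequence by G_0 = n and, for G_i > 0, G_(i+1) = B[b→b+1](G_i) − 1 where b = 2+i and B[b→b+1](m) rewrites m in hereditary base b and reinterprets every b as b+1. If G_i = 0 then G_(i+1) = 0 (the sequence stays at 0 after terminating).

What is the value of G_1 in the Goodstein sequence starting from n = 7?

[0] 7 ≡ 2^2 + 2 + 1 (base 2). Lift 3: 31. −1: 30.
[1] 30 ≡ 3^3 + 3 (base 3). Lift 4: 260. −1: 259.

30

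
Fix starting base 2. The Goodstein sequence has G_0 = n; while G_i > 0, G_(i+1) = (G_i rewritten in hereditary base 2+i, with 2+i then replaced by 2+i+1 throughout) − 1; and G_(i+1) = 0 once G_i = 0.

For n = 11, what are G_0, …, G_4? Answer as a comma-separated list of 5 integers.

11, 84, 1027, 15627, 279937

11 —HB2→ 2^(2 + 1) + 2 + 1 —bump→ 3^(3 + 1) + 3 + 1 = 85 —(−1)→ 84
84 —HB3→ 3^(3 + 1) + 3 —bump→ 4^(4 + 1) + 4 = 1028 —(−1)→ 1027
1027 —HB4→ 4^(4 + 1) + 3 —bump→ 5^(5 + 1) + 3 = 15628 —(−1)→ 15627
15627 —HB5→ 5^(5 + 1) + 2 —bump→ 6^(6 + 1) + 2 = 279938 —(−1)→ 279937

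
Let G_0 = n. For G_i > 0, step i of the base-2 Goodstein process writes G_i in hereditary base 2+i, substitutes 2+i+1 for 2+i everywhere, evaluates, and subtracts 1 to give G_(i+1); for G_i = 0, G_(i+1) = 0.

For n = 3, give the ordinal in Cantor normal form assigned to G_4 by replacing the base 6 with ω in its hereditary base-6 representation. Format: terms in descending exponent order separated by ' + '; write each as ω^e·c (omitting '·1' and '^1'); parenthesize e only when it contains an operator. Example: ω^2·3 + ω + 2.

1

i=0: 3 = 2 + 1 (b=2); 2→3: 3 + 1 = 4; 4−1 = 3
i=1: 3 = 3 (b=3); 3→4: 4 = 4; 4−1 = 3
i=2: 3 = 3 (b=4); 4→5: 3 = 3; 3−1 = 2
i=3: 2 = 2 (b=5); 5→6: 2 = 2; 2−1 = 1
i=4: 1 = 1 (b=6); 6→7: 1 = 1; 1−1 = 0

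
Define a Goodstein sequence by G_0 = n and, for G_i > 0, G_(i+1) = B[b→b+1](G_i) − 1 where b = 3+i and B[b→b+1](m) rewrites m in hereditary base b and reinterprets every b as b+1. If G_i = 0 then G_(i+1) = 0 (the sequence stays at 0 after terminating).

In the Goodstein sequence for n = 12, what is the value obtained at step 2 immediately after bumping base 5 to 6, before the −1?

G_0=12  [base 3] 3^2 + 3  →[3↦4]→  4^2 + 4 = 20  −1 ⇒ G_1=19
G_1=19  [base 4] 4^2 + 3  →[4↦5]→  5^2 + 3 = 28  −1 ⇒ G_2=27
G_2=27  [base 5] 5^2 + 2  →[5↦6]→  6^2 + 2 = 38  −1 ⇒ G_3=37

38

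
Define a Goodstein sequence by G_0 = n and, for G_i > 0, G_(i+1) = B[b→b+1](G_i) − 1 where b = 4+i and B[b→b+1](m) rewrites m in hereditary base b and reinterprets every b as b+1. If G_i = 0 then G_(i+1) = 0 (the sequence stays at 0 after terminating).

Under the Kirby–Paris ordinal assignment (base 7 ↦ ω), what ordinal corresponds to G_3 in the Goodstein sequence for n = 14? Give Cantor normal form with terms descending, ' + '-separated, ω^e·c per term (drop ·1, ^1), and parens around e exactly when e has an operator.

step 0: 14 = 3·4 + 2; sub 5 for 4: 3·5 + 2; = 17; G_1 = 17−1 = 16
step 1: 16 = 3·5 + 1; sub 6 for 5: 3·6 + 1; = 19; G_2 = 19−1 = 18
step 2: 18 = 3·6; sub 7 for 6: 3·7; = 21; G_3 = 21−1 = 20
step 3: 20 = 2·7 + 6; sub 8 for 7: 2·8 + 6; = 22; G_4 = 22−1 = 21

ω·2 + 6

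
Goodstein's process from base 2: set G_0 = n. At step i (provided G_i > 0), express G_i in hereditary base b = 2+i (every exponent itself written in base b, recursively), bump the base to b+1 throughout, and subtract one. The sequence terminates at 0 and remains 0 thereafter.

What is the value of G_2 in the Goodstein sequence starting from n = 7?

259

i=0: 7 = 2^2 + 2 + 1 (b=2); 2→3: 3^3 + 3 + 1 = 31; 31−1 = 30
i=1: 30 = 3^3 + 3 (b=3); 3→4: 4^4 + 4 = 260; 260−1 = 259
i=2: 259 = 4^4 + 3 (b=4); 4→5: 5^5 + 3 = 3128; 3128−1 = 3127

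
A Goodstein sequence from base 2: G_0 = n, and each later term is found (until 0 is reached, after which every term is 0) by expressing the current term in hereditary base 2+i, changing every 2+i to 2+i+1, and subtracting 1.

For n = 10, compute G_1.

base 2: 10 = 2^(2 + 1) + 2; at 3: 3^(3 + 1) + 3 = 84; next = 83
base 3: 83 = 3^(3 + 1) + 2; at 4: 4^(4 + 1) + 2 = 1026; next = 1025

83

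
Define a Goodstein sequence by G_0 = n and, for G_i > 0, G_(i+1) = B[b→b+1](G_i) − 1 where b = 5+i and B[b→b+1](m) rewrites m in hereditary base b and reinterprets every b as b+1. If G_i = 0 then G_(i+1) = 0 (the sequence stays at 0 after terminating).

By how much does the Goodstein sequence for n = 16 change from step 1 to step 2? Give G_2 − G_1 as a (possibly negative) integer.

(0) 16|_5 = 3·5 + 1 ↦ 3·6 + 1|_6 = 19 ⇒ 18
(1) 18|_6 = 3·6 ↦ 3·7|_7 = 21 ⇒ 20

2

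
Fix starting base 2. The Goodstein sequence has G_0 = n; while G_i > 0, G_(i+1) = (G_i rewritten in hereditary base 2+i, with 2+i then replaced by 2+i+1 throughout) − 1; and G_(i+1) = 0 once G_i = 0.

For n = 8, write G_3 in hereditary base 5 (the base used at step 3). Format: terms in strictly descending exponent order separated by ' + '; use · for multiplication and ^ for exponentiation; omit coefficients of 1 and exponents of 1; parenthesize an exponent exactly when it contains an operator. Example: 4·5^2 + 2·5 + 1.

2·5^5 + 2·5^2 + 2·5

8 —HB2→ 2^(2 + 1) —bump→ 3^(3 + 1) = 81 —(−1)→ 80
80 —HB3→ 2·3^3 + 2·3^2 + 2·3 + 2 —bump→ 2·4^4 + 2·4^2 + 2·4 + 2 = 554 —(−1)→ 553
553 —HB4→ 2·4^4 + 2·4^2 + 2·4 + 1 —bump→ 2·5^5 + 2·5^2 + 2·5 + 1 = 6311 —(−1)→ 6310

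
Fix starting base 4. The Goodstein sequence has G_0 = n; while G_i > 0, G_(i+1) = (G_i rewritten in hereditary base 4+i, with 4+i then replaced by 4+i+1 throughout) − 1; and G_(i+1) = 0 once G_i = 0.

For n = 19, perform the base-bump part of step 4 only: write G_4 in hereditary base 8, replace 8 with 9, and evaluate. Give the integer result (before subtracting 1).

70

[0] 19 ≡ 4^2 + 3 (base 4). Lift 5: 28. −1: 27.
[1] 27 ≡ 5^2 + 2 (base 5). Lift 6: 38. −1: 37.
[2] 37 ≡ 6^2 + 1 (base 6). Lift 7: 50. −1: 49.
[3] 49 ≡ 7^2 (base 7). Lift 8: 64. −1: 63.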